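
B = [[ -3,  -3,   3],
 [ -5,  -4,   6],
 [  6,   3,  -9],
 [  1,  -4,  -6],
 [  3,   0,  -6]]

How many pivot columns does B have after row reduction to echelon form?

2

Row reduce to echelon form.
R2 ← R2 − (5/3)·R1: [0, 1, 1]
R3 ← R3 + (2)·R1: [0, -3, -3]
R4 ← R4 + (1/3)·R1: [0, -5, -5]
R5 ← R5 + R1: [0, -3, -3]
R3 ← R3 + (3)·R2: [0, 0, 0]
R4 ← R4 + (5)·R2: [0, 0, 0]
R5 ← R5 + (3)·R2: [0, 0, 0]
Echelon form has 2 nonzero rows, so rank(B) = 2.
Each nonzero row contributes one pivot column: 2 pivot columns.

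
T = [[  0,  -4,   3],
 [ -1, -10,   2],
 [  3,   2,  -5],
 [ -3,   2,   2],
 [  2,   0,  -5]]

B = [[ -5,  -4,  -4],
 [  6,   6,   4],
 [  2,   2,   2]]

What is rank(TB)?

3

First compute TB:
[[-18, -18, -10],
 [-51, -52, -32],
 [-13, -10, -14],
 [ 31,  28,  24],
 [-20, -18, -18]]
Now row reduce the product.
R2 ← R2 − (17/6)·R1: [0, -1, -11/3]
R3 ← R3 − (13/18)·R1: [0, 3, -61/9]
R4 ← R4 + (31/18)·R1: [0, -3, 61/9]
R5 ← R5 − (10/9)·R1: [0, 2, -62/9]
R3 ← R3 + (3)·R2: [0, 0, -160/9]
R4 ← R4 − (3)·R2: [0, 0, 160/9]
R5 ← R5 + (2)·R2: [0, 0, -128/9]
R4 ← R4 + R3: [0, 0, 0]
R5 ← R5 − (4/5)·R3: [0, 0, 0]
3 nonzero rows, so rank(TB) = 3.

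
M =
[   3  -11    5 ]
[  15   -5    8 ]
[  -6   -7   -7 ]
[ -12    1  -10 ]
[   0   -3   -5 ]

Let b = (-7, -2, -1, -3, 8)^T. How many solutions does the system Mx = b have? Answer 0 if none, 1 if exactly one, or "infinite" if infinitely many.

0

Row reduce the augmented matrix [M | b].
R2 ← R2 − (5)·R1: [0, 50, -17, 33]
R3 ← R3 + (2)·R1: [0, -29, 3, -15]
R4 ← R4 + (4)·R1: [0, -43, 10, -31]
R3 ← R3 + (29/50)·R2: [0, 0, -343/50, 207/50]
R4 ← R4 + (43/50)·R2: [0, 0, -231/50, -131/50]
R5 ← R5 + (3/50)·R2: [0, 0, -301/50, 499/50]
R4 ← R4 − (33/49)·R3: [0, 0, 0, -265/49]
R5 ← R5 − (43/49)·R3: [0, 0, 0, 311/49]
R5 ← R5 + (311/265)·R4: [0, 0, 0, 0]
The echelon form has 4 nonzero rows; the last pivot sits in the augmented column, so rank(M) = 3 but rank([M|b]) = 4.
Since the ranks differ, the system is inconsistent.
It has no solutions.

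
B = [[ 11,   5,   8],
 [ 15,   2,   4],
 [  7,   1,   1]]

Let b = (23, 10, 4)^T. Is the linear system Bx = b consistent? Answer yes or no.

yes

Row reduce the augmented matrix [B | b].
R2 ← R2 − (15/11)·R1: [0, -53/11, -76/11, -235/11]
R3 ← R3 − (7/11)·R1: [0, -24/11, -45/11, -117/11]
R3 ← R3 − (24/53)·R2: [0, 0, -51/53, -51/53]
The echelon form has 3 nonzero rows, and every pivot lies in the first 3 columns, so rank(B) = rank([B|b]) = 3.
The system is consistent.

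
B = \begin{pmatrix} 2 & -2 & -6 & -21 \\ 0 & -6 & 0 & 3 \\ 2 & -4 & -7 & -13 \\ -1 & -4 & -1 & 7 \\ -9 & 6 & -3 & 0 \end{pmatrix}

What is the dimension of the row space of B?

4

Row reduce to echelon form.
R3 ← R3 − R1: [0, -2, -1, 8]
R4 ← R4 + (1/2)·R1: [0, -5, -4, -7/2]
R5 ← R5 + (9/2)·R1: [0, -3, -30, -189/2]
R3 ← R3 − (1/3)·R2: [0, 0, -1, 7]
R4 ← R4 − (5/6)·R2: [0, 0, -4, -6]
R5 ← R5 − (1/2)·R2: [0, 0, -30, -96]
R4 ← R4 − (4)·R3: [0, 0, 0, -34]
R5 ← R5 − (30)·R3: [0, 0, 0, -306]
R5 ← R5 − (9)·R4: [0, 0, 0, 0]
Echelon form has 4 nonzero rows, so rank(B) = 4.
The row space has dimension equal to the rank: 4.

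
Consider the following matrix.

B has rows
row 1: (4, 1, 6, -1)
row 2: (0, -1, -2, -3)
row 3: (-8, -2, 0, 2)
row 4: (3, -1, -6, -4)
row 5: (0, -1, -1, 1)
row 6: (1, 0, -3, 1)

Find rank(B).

Row reduce to echelon form.
R3 ← R3 + (2)·R1: [0, 0, 12, 0]
R4 ← R4 − (3/4)·R1: [0, -7/4, -21/2, -13/4]
R6 ← R6 − (1/4)·R1: [0, -1/4, -9/2, 5/4]
R4 ← R4 − (7/4)·R2: [0, 0, -7, 2]
R5 ← R5 − R2: [0, 0, 1, 4]
R6 ← R6 − (1/4)·R2: [0, 0, -4, 2]
R4 ← R4 + (7/12)·R3: [0, 0, 0, 2]
R5 ← R5 − (1/12)·R3: [0, 0, 0, 4]
R6 ← R6 + (1/3)·R3: [0, 0, 0, 2]
R5 ← R5 − (2)·R4: [0, 0, 0, 0]
R6 ← R6 − R4: [0, 0, 0, 0]
Echelon form has 4 nonzero rows, so rank(B) = 4.

4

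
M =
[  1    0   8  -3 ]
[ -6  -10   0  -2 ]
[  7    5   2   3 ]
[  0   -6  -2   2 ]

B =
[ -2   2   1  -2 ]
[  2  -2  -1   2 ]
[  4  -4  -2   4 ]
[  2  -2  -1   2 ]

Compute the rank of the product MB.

First compute MB:
[[ 24, -24, -12,  24],
 [-12,  12,   6, -12],
 [ 10, -10,  -5,  10],
 [-16,  16,   8, -16]]
Now row reduce the product.
R2 ← R2 + (1/2)·R1: [0, 0, 0, 0]
R3 ← R3 − (5/12)·R1: [0, 0, 0, 0]
R4 ← R4 + (2/3)·R1: [0, 0, 0, 0]
1 nonzero row, so rank(MB) = 1.

1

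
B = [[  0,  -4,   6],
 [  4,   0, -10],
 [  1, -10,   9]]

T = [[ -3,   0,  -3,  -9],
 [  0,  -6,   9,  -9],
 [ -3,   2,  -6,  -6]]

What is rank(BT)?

2

First compute BT:
[[-18,  36, -72,   0],
 [ 18, -20,  48,  24],
 [-30,  78, -147,  27]]
Now row reduce the product.
R2 ← R2 + R1: [0, 16, -24, 24]
R3 ← R3 − (5/3)·R1: [0, 18, -27, 27]
R3 ← R3 − (9/8)·R2: [0, 0, 0, 0]
2 nonzero rows, so rank(BT) = 2.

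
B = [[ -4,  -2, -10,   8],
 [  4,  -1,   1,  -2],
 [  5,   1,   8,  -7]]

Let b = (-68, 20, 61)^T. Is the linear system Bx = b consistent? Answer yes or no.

Row reduce the augmented matrix [B | b].
R2 ← R2 + R1: [0, -3, -9, 6, -48]
R3 ← R3 + (5/4)·R1: [0, -3/2, -9/2, 3, -24]
R3 ← R3 − (1/2)·R2: [0, 0, 0, 0, 0]
The echelon form has 2 nonzero rows, and every pivot lies in the first 4 columns, so rank(B) = rank([B|b]) = 2.
The system is consistent.

yes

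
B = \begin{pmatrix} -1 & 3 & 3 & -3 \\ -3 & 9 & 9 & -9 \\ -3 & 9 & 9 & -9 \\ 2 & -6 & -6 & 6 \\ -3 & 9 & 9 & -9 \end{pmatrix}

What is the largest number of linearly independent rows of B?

Row reduce to echelon form.
R2 ← R2 − (3)·R1: [0, 0, 0, 0]
R3 ← R3 − (3)·R1: [0, 0, 0, 0]
R4 ← R4 + (2)·R1: [0, 0, 0, 0]
R5 ← R5 − (3)·R1: [0, 0, 0, 0]
Echelon form has 1 nonzero row, so rank(B) = 1.
The rank gives the maximum number of linearly independent rows: 1.

1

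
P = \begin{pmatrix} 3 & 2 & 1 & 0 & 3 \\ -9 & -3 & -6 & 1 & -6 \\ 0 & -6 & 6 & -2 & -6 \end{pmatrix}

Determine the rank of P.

2

Row reduce to echelon form.
R2 ← R2 + (3)·R1: [0, 3, -3, 1, 3]
R3 ← R3 + (2)·R2: [0, 0, 0, 0, 0]
Echelon form has 2 nonzero rows, so rank(P) = 2.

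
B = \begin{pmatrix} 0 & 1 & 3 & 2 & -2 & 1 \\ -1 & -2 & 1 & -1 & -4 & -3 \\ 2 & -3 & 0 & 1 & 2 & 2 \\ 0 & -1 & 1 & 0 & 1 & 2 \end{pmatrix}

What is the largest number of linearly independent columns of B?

4

Row reduce to echelon form.
Swap R1 ↔ R2
R3 ← R3 + (2)·R1: [0, -7, 2, -1, -6, -4]
R3 ← R3 + (7)·R2: [0, 0, 23, 13, -20, 3]
R4 ← R4 + R2: [0, 0, 4, 2, -1, 3]
R4 ← R4 − (4/23)·R3: [0, 0, 0, -6/23, 57/23, 57/23]
Echelon form has 4 nonzero rows, so rank(B) = 4.
The rank gives the maximum number of linearly independent columns: 4.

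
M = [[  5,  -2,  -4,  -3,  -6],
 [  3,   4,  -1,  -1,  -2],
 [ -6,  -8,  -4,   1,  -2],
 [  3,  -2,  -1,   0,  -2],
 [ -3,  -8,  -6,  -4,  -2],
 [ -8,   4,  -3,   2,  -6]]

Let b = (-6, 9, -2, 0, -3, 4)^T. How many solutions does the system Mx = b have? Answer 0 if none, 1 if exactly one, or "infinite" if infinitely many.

0

Row reduce the augmented matrix [M | b].
R2 ← R2 − (3/5)·R1: [0, 26/5, 7/5, 4/5, 8/5, 63/5]
R3 ← R3 + (6/5)·R1: [0, -52/5, -44/5, -13/5, -46/5, -46/5]
R4 ← R4 − (3/5)·R1: [0, -4/5, 7/5, 9/5, 8/5, 18/5]
R5 ← R5 + (3/5)·R1: [0, -46/5, -42/5, -29/5, -28/5, -33/5]
R6 ← R6 + (8/5)·R1: [0, 4/5, -47/5, -14/5, -78/5, -28/5]
R3 ← R3 + (2)·R2: [0, 0, -6, -1, -6, 16]
R4 ← R4 + (2/13)·R2: [0, 0, 21/13, 25/13, 24/13, 72/13]
R5 ← R5 + (23/13)·R2: [0, 0, -77/13, -57/13, -36/13, 204/13]
R6 ← R6 − (2/13)·R2: [0, 0, -125/13, -38/13, -206/13, -98/13]
R4 ← R4 + (7/26)·R3: [0, 0, 0, 43/26, 3/13, 128/13]
R5 ← R5 − (77/78)·R3: [0, 0, 0, -265/78, 41/13, -4/39]
R6 ← R6 − (125/78)·R3: [0, 0, 0, -103/78, -81/13, -1294/39]
R5 ← R5 + (265/129)·R4: [0, 0, 0, 0, 156/43, 2596/129]
R6 ← R6 + (103/129)·R4: [0, 0, 0, 0, -260/43, -3266/129]
R6 ← R6 + (5/3)·R5: [0, 0, 0, 0, 0, 74/9]
The echelon form has 6 nonzero rows; the last pivot sits in the augmented column, so rank(M) = 5 but rank([M|b]) = 6.
Since the ranks differ, the system is inconsistent.
It has no solutions.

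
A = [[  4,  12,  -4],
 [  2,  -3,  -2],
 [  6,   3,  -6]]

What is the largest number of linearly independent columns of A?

2

Row reduce to echelon form.
R2 ← R2 − (1/2)·R1: [0, -9, 0]
R3 ← R3 − (3/2)·R1: [0, -15, 0]
R3 ← R3 − (5/3)·R2: [0, 0, 0]
Echelon form has 2 nonzero rows, so rank(A) = 2.
The rank gives the maximum number of linearly independent columns: 2.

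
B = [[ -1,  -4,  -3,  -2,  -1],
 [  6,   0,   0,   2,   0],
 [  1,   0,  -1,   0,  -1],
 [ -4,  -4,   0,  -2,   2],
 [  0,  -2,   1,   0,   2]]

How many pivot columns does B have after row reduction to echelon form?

3

Row reduce to echelon form.
R2 ← R2 + (6)·R1: [0, -24, -18, -10, -6]
R3 ← R3 + R1: [0, -4, -4, -2, -2]
R4 ← R4 − (4)·R1: [0, 12, 12, 6, 6]
R3 ← R3 − (1/6)·R2: [0, 0, -1, -1/3, -1]
R4 ← R4 + (1/2)·R2: [0, 0, 3, 1, 3]
R5 ← R5 − (1/12)·R2: [0, 0, 5/2, 5/6, 5/2]
R4 ← R4 + (3)·R3: [0, 0, 0, 0, 0]
R5 ← R5 + (5/2)·R3: [0, 0, 0, 0, 0]
Echelon form has 3 nonzero rows, so rank(B) = 3.
Each nonzero row contributes one pivot column: 3 pivot columns.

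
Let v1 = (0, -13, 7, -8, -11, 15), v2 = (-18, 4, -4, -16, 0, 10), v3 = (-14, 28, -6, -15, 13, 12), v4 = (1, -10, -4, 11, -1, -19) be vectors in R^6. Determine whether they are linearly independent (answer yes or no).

Form the matrix with these vectors as rows and row reduce.
Swap R1 ↔ R2
R3 ← R3 − (7/9)·R1: [0, 224/9, -26/9, -23/9, 13, 38/9]
R4 ← R4 + (1/18)·R1: [0, -88/9, -38/9, 91/9, -1, -166/9]
R3 ← R3 + (224/117)·R2: [0, 0, 410/39, -697/39, -943/117, 3854/117]
R4 ← R4 − (88/117)·R2: [0, 0, -370/39, 629/39, 851/117, -3478/117]
R4 ← R4 + (37/41)·R3: [0, 0, 0, 0, 0, 0]
3 nonzero rows, so the 4 vectors span a space of dimension 3.
Since 3 < 4, the vectors are linearly dependent.

no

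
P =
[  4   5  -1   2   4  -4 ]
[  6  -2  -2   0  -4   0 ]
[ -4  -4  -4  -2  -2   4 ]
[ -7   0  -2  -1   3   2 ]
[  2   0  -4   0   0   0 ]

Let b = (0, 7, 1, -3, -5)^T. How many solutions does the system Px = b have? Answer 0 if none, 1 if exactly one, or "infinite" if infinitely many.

Row reduce the augmented matrix [P | b].
R2 ← R2 − (3/2)·R1: [0, -19/2, -1/2, -3, -10, 6, 7]
R3 ← R3 + R1: [0, 1, -5, 0, 2, 0, 1]
R4 ← R4 + (7/4)·R1: [0, 35/4, -15/4, 5/2, 10, -5, -3]
R5 ← R5 − (1/2)·R1: [0, -5/2, -7/2, -1, -2, 2, -5]
R3 ← R3 + (2/19)·R2: [0, 0, -96/19, -6/19, 18/19, 12/19, 33/19]
R4 ← R4 + (35/38)·R2: [0, 0, -80/19, -5/19, 15/19, 10/19, 131/38]
R5 ← R5 − (5/19)·R2: [0, 0, -64/19, -4/19, 12/19, 8/19, -130/19]
R4 ← R4 − (5/6)·R3: [0, 0, 0, 0, 0, 0, 2]
R5 ← R5 − (2/3)·R3: [0, 0, 0, 0, 0, 0, -8]
R5 ← R5 + (4)·R4: [0, 0, 0, 0, 0, 0, 0]
The echelon form has 4 nonzero rows; the last pivot sits in the augmented column, so rank(P) = 3 but rank([P|b]) = 4.
Since the ranks differ, the system is inconsistent.
It has no solutions.

0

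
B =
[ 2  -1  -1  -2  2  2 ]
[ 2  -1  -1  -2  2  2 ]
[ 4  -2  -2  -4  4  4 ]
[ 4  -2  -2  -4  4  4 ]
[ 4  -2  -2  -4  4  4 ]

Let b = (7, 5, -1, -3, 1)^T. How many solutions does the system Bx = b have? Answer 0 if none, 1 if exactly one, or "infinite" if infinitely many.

Row reduce the augmented matrix [B | b].
R2 ← R2 − R1: [0, 0, 0, 0, 0, 0, -2]
R3 ← R3 − (2)·R1: [0, 0, 0, 0, 0, 0, -15]
R4 ← R4 − (2)·R1: [0, 0, 0, 0, 0, 0, -17]
R5 ← R5 − (2)·R1: [0, 0, 0, 0, 0, 0, -13]
R3 ← R3 − (15/2)·R2: [0, 0, 0, 0, 0, 0, 0]
R4 ← R4 − (17/2)·R2: [0, 0, 0, 0, 0, 0, 0]
R5 ← R5 − (13/2)·R2: [0, 0, 0, 0, 0, 0, 0]
The echelon form has 2 nonzero rows; the last pivot sits in the augmented column, so rank(B) = 1 but rank([B|b]) = 2.
Since the ranks differ, the system is inconsistent.
It has no solutions.

0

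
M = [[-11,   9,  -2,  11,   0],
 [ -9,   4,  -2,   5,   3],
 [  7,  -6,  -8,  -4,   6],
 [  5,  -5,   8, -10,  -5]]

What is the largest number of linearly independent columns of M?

4

Row reduce to echelon form.
R2 ← R2 − (9/11)·R1: [0, -37/11, -4/11, -4, 3]
R3 ← R3 + (7/11)·R1: [0, -3/11, -102/11, 3, 6]
R4 ← R4 + (5/11)·R1: [0, -10/11, 78/11, -5, -5]
R3 ← R3 − (3/37)·R2: [0, 0, -342/37, 123/37, 213/37]
R4 ← R4 − (10/37)·R2: [0, 0, 266/37, -145/37, -215/37]
R4 ← R4 + (7/9)·R3: [0, 0, 0, -4/3, -4/3]
Echelon form has 4 nonzero rows, so rank(M) = 4.
The rank gives the maximum number of linearly independent columns: 4.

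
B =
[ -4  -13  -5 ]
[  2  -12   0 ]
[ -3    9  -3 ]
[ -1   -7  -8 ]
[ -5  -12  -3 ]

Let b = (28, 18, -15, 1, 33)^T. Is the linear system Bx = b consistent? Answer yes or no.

yes

Row reduce the augmented matrix [B | b].
R2 ← R2 + (1/2)·R1: [0, -37/2, -5/2, 32]
R3 ← R3 − (3/4)·R1: [0, 75/4, 3/4, -36]
R4 ← R4 − (1/4)·R1: [0, -15/4, -27/4, -6]
R5 ← R5 − (5/4)·R1: [0, 17/4, 13/4, -2]
R3 ← R3 + (75/74)·R2: [0, 0, -66/37, -132/37]
R4 ← R4 − (15/74)·R2: [0, 0, -231/37, -462/37]
R5 ← R5 + (17/74)·R2: [0, 0, 99/37, 198/37]
R4 ← R4 − (7/2)·R3: [0, 0, 0, 0]
R5 ← R5 + (3/2)·R3: [0, 0, 0, 0]
The echelon form has 3 nonzero rows, and every pivot lies in the first 3 columns, so rank(B) = rank([B|b]) = 3.
The system is consistent.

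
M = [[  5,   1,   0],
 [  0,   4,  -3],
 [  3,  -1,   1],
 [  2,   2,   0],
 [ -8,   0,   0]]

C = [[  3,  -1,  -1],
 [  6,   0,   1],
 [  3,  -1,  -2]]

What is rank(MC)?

3

First compute MC:
[[ 21,  -5,  -4],
 [ 15,   3,  10],
 [  6,  -4,  -6],
 [ 18,  -2,   0],
 [-24,   8,   8]]
Now row reduce the product.
R2 ← R2 − (5/7)·R1: [0, 46/7, 90/7]
R3 ← R3 − (2/7)·R1: [0, -18/7, -34/7]
R4 ← R4 − (6/7)·R1: [0, 16/7, 24/7]
R5 ← R5 + (8/7)·R1: [0, 16/7, 24/7]
R3 ← R3 + (9/23)·R2: [0, 0, 4/23]
R4 ← R4 − (8/23)·R2: [0, 0, -24/23]
R5 ← R5 − (8/23)·R2: [0, 0, -24/23]
R4 ← R4 + (6)·R3: [0, 0, 0]
R5 ← R5 + (6)·R3: [0, 0, 0]
3 nonzero rows, so rank(MC) = 3.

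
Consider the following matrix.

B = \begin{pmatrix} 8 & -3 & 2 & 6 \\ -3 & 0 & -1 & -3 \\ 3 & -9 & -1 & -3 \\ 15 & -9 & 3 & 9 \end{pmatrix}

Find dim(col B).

2

Row reduce to echelon form.
R2 ← R2 + (3/8)·R1: [0, -9/8, -1/4, -3/4]
R3 ← R3 − (3/8)·R1: [0, -63/8, -7/4, -21/4]
R4 ← R4 − (15/8)·R1: [0, -27/8, -3/4, -9/4]
R3 ← R3 − (7)·R2: [0, 0, 0, 0]
R4 ← R4 − (3)·R2: [0, 0, 0, 0]
Echelon form has 2 nonzero rows, so rank(B) = 2.
The column space has dimension equal to the rank: 2.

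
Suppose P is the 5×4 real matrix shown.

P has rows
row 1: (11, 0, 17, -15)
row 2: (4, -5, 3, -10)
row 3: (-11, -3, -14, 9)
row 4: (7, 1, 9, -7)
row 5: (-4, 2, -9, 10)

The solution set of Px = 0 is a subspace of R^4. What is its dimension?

Row reduce to echelon form.
R2 ← R2 − (4/11)·R1: [0, -5, -35/11, -50/11]
R3 ← R3 + R1: [0, -3, 3, -6]
R4 ← R4 − (7/11)·R1: [0, 1, -20/11, 28/11]
R5 ← R5 + (4/11)·R1: [0, 2, -31/11, 50/11]
R3 ← R3 − (3/5)·R2: [0, 0, 54/11, -36/11]
R4 ← R4 + (1/5)·R2: [0, 0, -27/11, 18/11]
R5 ← R5 + (2/5)·R2: [0, 0, -45/11, 30/11]
R4 ← R4 + (1/2)·R3: [0, 0, 0, 0]
R5 ← R5 + (5/6)·R3: [0, 0, 0, 0]
3 nonzero rows, so rank(P) = 3.
P has 4 columns; by rank–nullity, nullity = 4 − 3 = 1.

1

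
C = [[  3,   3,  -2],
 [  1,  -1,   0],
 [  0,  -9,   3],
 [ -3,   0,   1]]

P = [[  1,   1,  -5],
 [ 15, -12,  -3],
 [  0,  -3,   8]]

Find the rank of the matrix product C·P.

First compute CP:
[[ 48, -27, -40],
 [-14,  13,  -2],
 [-135,  99,  51],
 [ -3,  -6,  23]]
Now row reduce the product.
R2 ← R2 + (7/24)·R1: [0, 41/8, -41/3]
R3 ← R3 + (45/16)·R1: [0, 369/16, -123/2]
R4 ← R4 + (1/16)·R1: [0, -123/16, 41/2]
R3 ← R3 − (9/2)·R2: [0, 0, 0]
R4 ← R4 + (3/2)·R2: [0, 0, 0]
2 nonzero rows, so rank(CP) = 2.

2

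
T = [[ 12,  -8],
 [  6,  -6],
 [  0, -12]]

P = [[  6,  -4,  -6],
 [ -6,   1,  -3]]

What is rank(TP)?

2

First compute TP:
[[120, -56, -48],
 [ 72, -30, -18],
 [ 72, -12,  36]]
Now row reduce the product.
R2 ← R2 − (3/5)·R1: [0, 18/5, 54/5]
R3 ← R3 − (3/5)·R1: [0, 108/5, 324/5]
R3 ← R3 − (6)·R2: [0, 0, 0]
2 nonzero rows, so rank(TP) = 2.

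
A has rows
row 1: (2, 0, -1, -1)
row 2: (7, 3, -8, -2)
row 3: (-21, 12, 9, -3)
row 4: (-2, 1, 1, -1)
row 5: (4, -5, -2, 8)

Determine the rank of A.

Row reduce to echelon form.
R2 ← R2 − (7/2)·R1: [0, 3, -9/2, 3/2]
R3 ← R3 + (21/2)·R1: [0, 12, -3/2, -27/2]
R4 ← R4 + R1: [0, 1, 0, -2]
R5 ← R5 − (2)·R1: [0, -5, 0, 10]
R3 ← R3 − (4)·R2: [0, 0, 33/2, -39/2]
R4 ← R4 − (1/3)·R2: [0, 0, 3/2, -5/2]
R5 ← R5 + (5/3)·R2: [0, 0, -15/2, 25/2]
R4 ← R4 − (1/11)·R3: [0, 0, 0, -8/11]
R5 ← R5 + (5/11)·R3: [0, 0, 0, 40/11]
R5 ← R5 + (5)·R4: [0, 0, 0, 0]
Echelon form has 4 nonzero rows, so rank(A) = 4.

4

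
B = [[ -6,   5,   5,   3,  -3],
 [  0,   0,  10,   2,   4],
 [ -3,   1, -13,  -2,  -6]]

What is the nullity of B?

2

Row reduce to echelon form.
R3 ← R3 − (1/2)·R1: [0, -3/2, -31/2, -7/2, -9/2]
Swap R2 ↔ R3
3 nonzero rows, so rank(B) = 3.
B has 5 columns; by rank–nullity, nullity = 5 − 3 = 2.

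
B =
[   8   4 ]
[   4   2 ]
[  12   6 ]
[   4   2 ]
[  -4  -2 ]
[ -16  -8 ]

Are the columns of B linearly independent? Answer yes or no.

Row reduce B to echelon form.
R2 ← R2 − (1/2)·R1: [0, 0]
R3 ← R3 − (3/2)·R1: [0, 0]
R4 ← R4 − (1/2)·R1: [0, 0]
R5 ← R5 + (1/2)·R1: [0, 0]
R6 ← R6 + (2)·R1: [0, 0]
1 pivot among 2 columns.
Only 1 < 2 pivot columns, so the columns are linearly dependent.

no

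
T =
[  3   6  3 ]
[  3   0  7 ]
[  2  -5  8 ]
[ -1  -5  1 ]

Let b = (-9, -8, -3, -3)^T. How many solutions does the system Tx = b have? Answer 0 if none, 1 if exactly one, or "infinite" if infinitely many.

0

Row reduce the augmented matrix [T | b].
R2 ← R2 − R1: [0, -6, 4, 1]
R3 ← R3 − (2/3)·R1: [0, -9, 6, 3]
R4 ← R4 + (1/3)·R1: [0, -3, 2, -6]
R3 ← R3 − (3/2)·R2: [0, 0, 0, 3/2]
R4 ← R4 − (1/2)·R2: [0, 0, 0, -13/2]
R4 ← R4 + (13/3)·R3: [0, 0, 0, 0]
The echelon form has 3 nonzero rows; the last pivot sits in the augmented column, so rank(T) = 2 but rank([T|b]) = 3.
Since the ranks differ, the system is inconsistent.
It has no solutions.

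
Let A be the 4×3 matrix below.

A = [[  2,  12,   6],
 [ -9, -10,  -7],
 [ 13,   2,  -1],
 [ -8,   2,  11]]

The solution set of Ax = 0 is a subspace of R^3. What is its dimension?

Row reduce to echelon form.
R2 ← R2 + (9/2)·R1: [0, 44, 20]
R3 ← R3 − (13/2)·R1: [0, -76, -40]
R4 ← R4 + (4)·R1: [0, 50, 35]
R3 ← R3 + (19/11)·R2: [0, 0, -60/11]
R4 ← R4 − (25/22)·R2: [0, 0, 135/11]
R4 ← R4 + (9/4)·R3: [0, 0, 0]
3 nonzero rows, so rank(A) = 3.
A has 3 columns; by rank–nullity, nullity = 3 − 3 = 0.

0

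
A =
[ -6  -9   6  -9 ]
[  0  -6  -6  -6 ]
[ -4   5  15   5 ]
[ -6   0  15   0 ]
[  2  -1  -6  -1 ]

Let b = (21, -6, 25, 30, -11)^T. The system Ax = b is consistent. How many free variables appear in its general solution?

Row reduce the augmented matrix [A | b].
R3 ← R3 − (2/3)·R1: [0, 11, 11, 11, 11]
R4 ← R4 − R1: [0, 9, 9, 9, 9]
R5 ← R5 + (1/3)·R1: [0, -4, -4, -4, -4]
R3 ← R3 + (11/6)·R2: [0, 0, 0, 0, 0]
R4 ← R4 + (3/2)·R2: [0, 0, 0, 0, 0]
R5 ← R5 − (2/3)·R2: [0, 0, 0, 0, 0]
The echelon form has 2 nonzero rows, and every pivot lies in the first 4 columns, so rank(A) = rank([A|b]) = 2.
The system is consistent.
Free variables = (unknowns) − (rank) = 4 − 2 = 2.

2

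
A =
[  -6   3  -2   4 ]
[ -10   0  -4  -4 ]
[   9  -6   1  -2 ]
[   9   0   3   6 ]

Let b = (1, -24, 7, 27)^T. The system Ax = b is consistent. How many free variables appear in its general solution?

Row reduce the augmented matrix [A | b].
R2 ← R2 − (5/3)·R1: [0, -5, -2/3, -32/3, -77/3]
R3 ← R3 + (3/2)·R1: [0, -3/2, -2, 4, 17/2]
R4 ← R4 + (3/2)·R1: [0, 9/2, 0, 12, 57/2]
R3 ← R3 − (3/10)·R2: [0, 0, -9/5, 36/5, 81/5]
R4 ← R4 + (9/10)·R2: [0, 0, -3/5, 12/5, 27/5]
R4 ← R4 − (1/3)·R3: [0, 0, 0, 0, 0]
The echelon form has 3 nonzero rows, and every pivot lies in the first 4 columns, so rank(A) = rank([A|b]) = 3.
The system is consistent.
Free variables = (unknowns) − (rank) = 4 − 3 = 1.

1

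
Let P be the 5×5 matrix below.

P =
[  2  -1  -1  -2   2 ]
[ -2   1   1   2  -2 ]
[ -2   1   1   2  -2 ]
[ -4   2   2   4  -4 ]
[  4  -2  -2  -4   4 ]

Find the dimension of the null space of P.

4

Row reduce to echelon form.
R2 ← R2 + R1: [0, 0, 0, 0, 0]
R3 ← R3 + R1: [0, 0, 0, 0, 0]
R4 ← R4 + (2)·R1: [0, 0, 0, 0, 0]
R5 ← R5 − (2)·R1: [0, 0, 0, 0, 0]
1 nonzero row, so rank(P) = 1.
P has 5 columns; by rank–nullity, nullity = 5 − 1 = 4.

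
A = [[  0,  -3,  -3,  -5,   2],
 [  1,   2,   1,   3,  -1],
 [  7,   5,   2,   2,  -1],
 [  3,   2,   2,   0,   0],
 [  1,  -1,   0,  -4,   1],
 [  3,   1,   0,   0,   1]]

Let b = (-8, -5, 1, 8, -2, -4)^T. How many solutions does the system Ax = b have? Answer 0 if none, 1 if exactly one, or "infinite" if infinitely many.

0

Row reduce the augmented matrix [A | b].
Swap R1 ↔ R2
R3 ← R3 − (7)·R1: [0, -9, -5, -19, 6, 36]
R4 ← R4 − (3)·R1: [0, -4, -1, -9, 3, 23]
R5 ← R5 − R1: [0, -3, -1, -7, 2, 3]
R6 ← R6 − (3)·R1: [0, -5, -3, -9, 4, 11]
R3 ← R3 − (3)·R2: [0, 0, 4, -4, 0, 60]
R4 ← R4 − (4/3)·R2: [0, 0, 3, -7/3, 1/3, 101/3]
R5 ← R5 − R2: [0, 0, 2, -2, 0, 11]
R6 ← R6 − (5/3)·R2: [0, 0, 2, -2/3, 2/3, 73/3]
R4 ← R4 − (3/4)·R3: [0, 0, 0, 2/3, 1/3, -34/3]
R5 ← R5 − (1/2)·R3: [0, 0, 0, 0, 0, -19]
R6 ← R6 − (1/2)·R3: [0, 0, 0, 4/3, 2/3, -17/3]
R6 ← R6 − (2)·R4: [0, 0, 0, 0, 0, 17]
R6 ← R6 + (17/19)·R5: [0, 0, 0, 0, 0, 0]
The echelon form has 5 nonzero rows; the last pivot sits in the augmented column, so rank(A) = 4 but rank([A|b]) = 5.
Since the ranks differ, the system is inconsistent.
It has no solutions.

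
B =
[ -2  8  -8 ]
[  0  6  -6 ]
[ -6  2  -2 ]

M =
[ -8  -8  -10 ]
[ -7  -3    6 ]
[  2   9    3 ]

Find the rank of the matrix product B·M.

First compute BM:
[[-56, -80,  44],
 [-54, -72,  18],
 [ 30,  24,  66]]
Now row reduce the product.
R2 ← R2 − (27/28)·R1: [0, 36/7, -171/7]
R3 ← R3 + (15/28)·R1: [0, -132/7, 627/7]
R3 ← R3 + (11/3)·R2: [0, 0, 0]
2 nonzero rows, so rank(BM) = 2.

2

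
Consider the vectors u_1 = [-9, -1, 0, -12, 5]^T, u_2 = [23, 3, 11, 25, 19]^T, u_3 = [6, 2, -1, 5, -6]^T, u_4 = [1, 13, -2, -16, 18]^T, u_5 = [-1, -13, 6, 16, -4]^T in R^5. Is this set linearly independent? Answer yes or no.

no

Form the matrix with these vectors as rows and row reduce.
R2 ← R2 + (23/9)·R1: [0, 4/9, 11, -17/3, 286/9]
R3 ← R3 + (2/3)·R1: [0, 4/3, -1, -3, -8/3]
R4 ← R4 + (1/9)·R1: [0, 116/9, -2, -52/3, 167/9]
R5 ← R5 − (1/9)·R1: [0, -116/9, 6, 52/3, -41/9]
R3 ← R3 − (3)·R2: [0, 0, -34, 14, -98]
R4 ← R4 − (29)·R2: [0, 0, -321, 147, -903]
R5 ← R5 + (29)·R2: [0, 0, 325, -147, 917]
R4 ← R4 − (321/34)·R3: [0, 0, 0, 252/17, 378/17]
R5 ← R5 + (325/34)·R3: [0, 0, 0, -224/17, -336/17]
R5 ← R5 + (8/9)·R4: [0, 0, 0, 0, 0]
4 nonzero rows, so the 5 vectors span a space of dimension 4.
Since 4 < 5, the vectors are linearly dependent.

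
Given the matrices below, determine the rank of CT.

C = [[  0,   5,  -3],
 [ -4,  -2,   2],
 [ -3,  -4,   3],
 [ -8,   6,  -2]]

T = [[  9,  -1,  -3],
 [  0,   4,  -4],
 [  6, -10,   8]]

First compute CT:
[[-18,  50, -44],
 [-24, -24,  36],
 [ -9, -43,  49],
 [-84,  52, -16]]
Now row reduce the product.
R2 ← R2 − (4/3)·R1: [0, -272/3, 284/3]
R3 ← R3 − (1/2)·R1: [0, -68, 71]
R4 ← R4 − (14/3)·R1: [0, -544/3, 568/3]
R3 ← R3 − (3/4)·R2: [0, 0, 0]
R4 ← R4 − (2)·R2: [0, 0, 0]
2 nonzero rows, so rank(CT) = 2.

2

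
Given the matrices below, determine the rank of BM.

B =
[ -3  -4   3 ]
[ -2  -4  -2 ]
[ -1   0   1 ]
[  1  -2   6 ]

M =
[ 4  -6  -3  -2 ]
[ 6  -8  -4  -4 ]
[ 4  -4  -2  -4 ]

2

First compute BM:
[[-24,  38,  19,  10],
 [-40,  52,  26,  28],
 [  0,   2,   1,  -2],
 [ 16, -14,  -7, -18]]
Now row reduce the product.
R2 ← R2 − (5/3)·R1: [0, -34/3, -17/3, 34/3]
R4 ← R4 + (2/3)·R1: [0, 34/3, 17/3, -34/3]
R3 ← R3 + (3/17)·R2: [0, 0, 0, 0]
R4 ← R4 + R2: [0, 0, 0, 0]
2 nonzero rows, so rank(BM) = 2.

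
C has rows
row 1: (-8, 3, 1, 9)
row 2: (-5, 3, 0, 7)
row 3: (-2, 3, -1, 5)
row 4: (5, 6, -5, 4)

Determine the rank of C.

Row reduce to echelon form.
R2 ← R2 − (5/8)·R1: [0, 9/8, -5/8, 11/8]
R3 ← R3 − (1/4)·R1: [0, 9/4, -5/4, 11/4]
R4 ← R4 + (5/8)·R1: [0, 63/8, -35/8, 77/8]
R3 ← R3 − (2)·R2: [0, 0, 0, 0]
R4 ← R4 − (7)·R2: [0, 0, 0, 0]
Echelon form has 2 nonzero rows, so rank(C) = 2.

2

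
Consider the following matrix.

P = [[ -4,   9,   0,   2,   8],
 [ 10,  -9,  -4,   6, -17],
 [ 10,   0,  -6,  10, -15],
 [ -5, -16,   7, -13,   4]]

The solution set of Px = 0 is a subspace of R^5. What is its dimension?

1

Row reduce to echelon form.
R2 ← R2 + (5/2)·R1: [0, 27/2, -4, 11, 3]
R3 ← R3 + (5/2)·R1: [0, 45/2, -6, 15, 5]
R4 ← R4 − (5/4)·R1: [0, -109/4, 7, -31/2, -6]
R3 ← R3 − (5/3)·R2: [0, 0, 2/3, -10/3, 0]
R4 ← R4 + (109/54)·R2: [0, 0, -29/27, 181/27, 1/18]
R4 ← R4 + (29/18)·R3: [0, 0, 0, 4/3, 1/18]
4 nonzero rows, so rank(P) = 4.
P has 5 columns; by rank–nullity, nullity = 5 − 4 = 1.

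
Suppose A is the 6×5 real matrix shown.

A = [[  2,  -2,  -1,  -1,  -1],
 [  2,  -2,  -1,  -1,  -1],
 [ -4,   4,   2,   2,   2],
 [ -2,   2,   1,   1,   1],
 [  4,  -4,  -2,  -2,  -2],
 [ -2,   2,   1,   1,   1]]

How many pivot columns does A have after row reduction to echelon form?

1

Row reduce to echelon form.
R2 ← R2 − R1: [0, 0, 0, 0, 0]
R3 ← R3 + (2)·R1: [0, 0, 0, 0, 0]
R4 ← R4 + R1: [0, 0, 0, 0, 0]
R5 ← R5 − (2)·R1: [0, 0, 0, 0, 0]
R6 ← R6 + R1: [0, 0, 0, 0, 0]
Echelon form has 1 nonzero row, so rank(A) = 1.
Each nonzero row contributes one pivot column: 1 pivot columns.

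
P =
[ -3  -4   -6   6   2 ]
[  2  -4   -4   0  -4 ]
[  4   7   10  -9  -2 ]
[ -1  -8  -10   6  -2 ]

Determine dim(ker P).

Row reduce to echelon form.
R2 ← R2 + (2/3)·R1: [0, -20/3, -8, 4, -8/3]
R3 ← R3 + (4/3)·R1: [0, 5/3, 2, -1, 2/3]
R4 ← R4 − (1/3)·R1: [0, -20/3, -8, 4, -8/3]
R3 ← R3 + (1/4)·R2: [0, 0, 0, 0, 0]
R4 ← R4 − R2: [0, 0, 0, 0, 0]
2 nonzero rows, so rank(P) = 2.
P has 5 columns; by rank–nullity, nullity = 5 − 2 = 3.

3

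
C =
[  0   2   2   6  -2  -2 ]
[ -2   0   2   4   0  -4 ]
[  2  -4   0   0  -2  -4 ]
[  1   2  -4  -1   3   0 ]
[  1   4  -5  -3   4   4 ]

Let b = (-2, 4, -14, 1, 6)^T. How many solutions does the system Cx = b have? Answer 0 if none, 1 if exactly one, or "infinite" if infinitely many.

infinite

Row reduce the augmented matrix [C | b].
Swap R1 ↔ R2
R3 ← R3 + R1: [0, -4, 2, 4, -2, -8, -10]
R4 ← R4 + (1/2)·R1: [0, 2, -3, 1, 3, -2, 3]
R5 ← R5 + (1/2)·R1: [0, 4, -4, -1, 4, 2, 8]
R3 ← R3 + (2)·R2: [0, 0, 6, 16, -6, -12, -14]
R4 ← R4 − R2: [0, 0, -5, -5, 5, 0, 5]
R5 ← R5 − (2)·R2: [0, 0, -8, -13, 8, 6, 12]
R4 ← R4 + (5/6)·R3: [0, 0, 0, 25/3, 0, -10, -20/3]
R5 ← R5 + (4/3)·R3: [0, 0, 0, 25/3, 0, -10, -20/3]
R5 ← R5 − R4: [0, 0, 0, 0, 0, 0, 0]
The echelon form has 4 nonzero rows, and every pivot lies in the first 6 columns, so rank(C) = rank([C|b]) = 4.
The system is consistent.
rank = 4 < 6 unknowns, so there are infinitely many solutions.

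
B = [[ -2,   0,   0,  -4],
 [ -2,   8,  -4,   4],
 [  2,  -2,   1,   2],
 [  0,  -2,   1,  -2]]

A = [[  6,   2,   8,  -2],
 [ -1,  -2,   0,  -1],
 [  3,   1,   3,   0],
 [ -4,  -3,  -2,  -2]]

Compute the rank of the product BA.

First compute BA:
[[  4,   8,  -8,  12],
 [-48, -36, -36, -12],
 [  9,   3,  15,  -6],
 [ 13,  11,   7,   6]]
Now row reduce the product.
R2 ← R2 + (12)·R1: [0, 60, -132, 132]
R3 ← R3 − (9/4)·R1: [0, -15, 33, -33]
R4 ← R4 − (13/4)·R1: [0, -15, 33, -33]
R3 ← R3 + (1/4)·R2: [0, 0, 0, 0]
R4 ← R4 + (1/4)·R2: [0, 0, 0, 0]
2 nonzero rows, so rank(BA) = 2.

2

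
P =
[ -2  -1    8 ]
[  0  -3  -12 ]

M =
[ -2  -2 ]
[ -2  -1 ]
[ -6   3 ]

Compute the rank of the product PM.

First compute PM:
[[-42,  29],
 [ 78, -33]]
Now row reduce the product.
R2 ← R2 + (13/7)·R1: [0, 146/7]
2 nonzero rows, so rank(PM) = 2.

2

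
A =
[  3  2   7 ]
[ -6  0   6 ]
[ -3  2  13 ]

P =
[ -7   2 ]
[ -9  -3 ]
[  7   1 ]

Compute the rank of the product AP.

2

First compute AP:
[[ 10,   7],
 [ 84,  -6],
 [ 94,   1]]
Now row reduce the product.
R2 ← R2 − (42/5)·R1: [0, -324/5]
R3 ← R3 − (47/5)·R1: [0, -324/5]
R3 ← R3 − R2: [0, 0]
2 nonzero rows, so rank(AP) = 2.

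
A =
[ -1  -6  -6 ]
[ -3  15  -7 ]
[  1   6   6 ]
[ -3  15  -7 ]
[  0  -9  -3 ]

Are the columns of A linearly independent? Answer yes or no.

Row reduce A to echelon form.
R2 ← R2 − (3)·R1: [0, 33, 11]
R3 ← R3 + R1: [0, 0, 0]
R4 ← R4 − (3)·R1: [0, 33, 11]
R4 ← R4 − R2: [0, 0, 0]
R5 ← R5 + (3/11)·R2: [0, 0, 0]
2 pivots among 3 columns.
Only 2 < 3 pivot columns, so the columns are linearly dependent.

no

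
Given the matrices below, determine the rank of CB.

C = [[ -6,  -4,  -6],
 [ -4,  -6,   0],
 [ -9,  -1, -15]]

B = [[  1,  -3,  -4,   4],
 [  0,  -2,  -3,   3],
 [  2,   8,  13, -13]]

First compute CB:
[[-18, -22, -42,  42],
 [ -4,  24,  34, -34],
 [-39, -91, -156, 156]]
Now row reduce the product.
R2 ← R2 − (2/9)·R1: [0, 260/9, 130/3, -130/3]
R3 ← R3 − (13/6)·R1: [0, -130/3, -65, 65]
R3 ← R3 + (3/2)·R2: [0, 0, 0, 0]
2 nonzero rows, so rank(CB) = 2.

2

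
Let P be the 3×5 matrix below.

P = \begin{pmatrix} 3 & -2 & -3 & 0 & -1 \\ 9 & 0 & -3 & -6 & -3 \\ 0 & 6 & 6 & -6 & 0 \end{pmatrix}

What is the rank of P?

2

Row reduce to echelon form.
R2 ← R2 − (3)·R1: [0, 6, 6, -6, 0]
R3 ← R3 − R2: [0, 0, 0, 0, 0]
Echelon form has 2 nonzero rows, so rank(P) = 2.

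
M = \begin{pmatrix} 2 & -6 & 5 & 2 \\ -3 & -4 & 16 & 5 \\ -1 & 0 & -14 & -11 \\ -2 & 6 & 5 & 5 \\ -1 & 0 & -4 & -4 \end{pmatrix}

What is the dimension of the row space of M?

3

Row reduce to echelon form.
R2 ← R2 + (3/2)·R1: [0, -13, 47/2, 8]
R3 ← R3 + (1/2)·R1: [0, -3, -23/2, -10]
R4 ← R4 + R1: [0, 0, 10, 7]
R5 ← R5 + (1/2)·R1: [0, -3, -3/2, -3]
R3 ← R3 − (3/13)·R2: [0, 0, -220/13, -154/13]
R5 ← R5 − (3/13)·R2: [0, 0, -90/13, -63/13]
R4 ← R4 + (13/22)·R3: [0, 0, 0, 0]
R5 ← R5 − (9/22)·R3: [0, 0, 0, 0]
Echelon form has 3 nonzero rows, so rank(M) = 3.
The row space has dimension equal to the rank: 3.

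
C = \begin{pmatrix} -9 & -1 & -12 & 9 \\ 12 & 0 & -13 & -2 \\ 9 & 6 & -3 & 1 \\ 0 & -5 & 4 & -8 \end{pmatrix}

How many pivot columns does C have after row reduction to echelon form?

4

Row reduce to echelon form.
R2 ← R2 + (4/3)·R1: [0, -4/3, -29, 10]
R3 ← R3 + R1: [0, 5, -15, 10]
R3 ← R3 + (15/4)·R2: [0, 0, -495/4, 95/2]
R4 ← R4 − (15/4)·R2: [0, 0, 451/4, -91/2]
R4 ← R4 + (41/45)·R3: [0, 0, 0, -20/9]
Echelon form has 4 nonzero rows, so rank(C) = 4.
Each nonzero row contributes one pivot column: 4 pivot columns.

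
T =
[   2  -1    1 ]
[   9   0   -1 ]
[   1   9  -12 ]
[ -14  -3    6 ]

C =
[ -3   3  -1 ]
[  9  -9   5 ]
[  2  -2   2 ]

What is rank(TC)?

First compute TC:
[[-13,  13,  -5],
 [-29,  29, -11],
 [ 54, -54,  20],
 [ 27, -27,  11]]
Now row reduce the product.
R2 ← R2 − (29/13)·R1: [0, 0, 2/13]
R3 ← R3 + (54/13)·R1: [0, 0, -10/13]
R4 ← R4 + (27/13)·R1: [0, 0, 8/13]
R3 ← R3 + (5)·R2: [0, 0, 0]
R4 ← R4 − (4)·R2: [0, 0, 0]
2 nonzero rows, so rank(TC) = 2.

2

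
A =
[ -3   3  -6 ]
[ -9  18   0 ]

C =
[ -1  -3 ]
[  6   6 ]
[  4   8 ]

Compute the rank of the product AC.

2

First compute AC:
[[ -3, -21],
 [117, 135]]
Now row reduce the product.
R2 ← R2 + (39)·R1: [0, -684]
2 nonzero rows, so rank(AC) = 2.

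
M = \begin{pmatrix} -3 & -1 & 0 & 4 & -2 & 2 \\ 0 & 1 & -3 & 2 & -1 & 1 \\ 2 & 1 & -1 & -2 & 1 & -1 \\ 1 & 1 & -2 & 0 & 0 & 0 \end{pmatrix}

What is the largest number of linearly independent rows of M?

Row reduce to echelon form.
R3 ← R3 + (2/3)·R1: [0, 1/3, -1, 2/3, -1/3, 1/3]
R4 ← R4 + (1/3)·R1: [0, 2/3, -2, 4/3, -2/3, 2/3]
R3 ← R3 − (1/3)·R2: [0, 0, 0, 0, 0, 0]
R4 ← R4 − (2/3)·R2: [0, 0, 0, 0, 0, 0]
Echelon form has 2 nonzero rows, so rank(M) = 2.
The rank gives the maximum number of linearly independent rows: 2.

2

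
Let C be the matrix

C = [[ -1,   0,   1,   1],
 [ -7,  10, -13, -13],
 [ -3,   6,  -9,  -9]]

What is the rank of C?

Row reduce to echelon form.
R2 ← R2 − (7)·R1: [0, 10, -20, -20]
R3 ← R3 − (3)·R1: [0, 6, -12, -12]
R3 ← R3 − (3/5)·R2: [0, 0, 0, 0]
Echelon form has 2 nonzero rows, so rank(C) = 2.

2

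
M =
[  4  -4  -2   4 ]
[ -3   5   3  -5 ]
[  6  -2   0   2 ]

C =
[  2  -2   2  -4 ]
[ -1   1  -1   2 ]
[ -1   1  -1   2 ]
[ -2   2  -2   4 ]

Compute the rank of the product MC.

1

First compute MC:
[[  6,  -6,   6, -12],
 [ -4,   4,  -4,   8],
 [ 10, -10,  10, -20]]
Now row reduce the product.
R2 ← R2 + (2/3)·R1: [0, 0, 0, 0]
R3 ← R3 − (5/3)·R1: [0, 0, 0, 0]
1 nonzero row, so rank(MC) = 1.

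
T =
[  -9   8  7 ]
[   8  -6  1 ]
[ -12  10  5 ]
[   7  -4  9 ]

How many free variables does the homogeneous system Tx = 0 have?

1

Row reduce to echelon form.
R2 ← R2 + (8/9)·R1: [0, 10/9, 65/9]
R3 ← R3 − (4/3)·R1: [0, -2/3, -13/3]
R4 ← R4 + (7/9)·R1: [0, 20/9, 130/9]
R3 ← R3 + (3/5)·R2: [0, 0, 0]
R4 ← R4 − (2)·R2: [0, 0, 0]
2 nonzero rows, so rank(T) = 2.
T has 3 columns; by rank–nullity, nullity = 3 − 2 = 1.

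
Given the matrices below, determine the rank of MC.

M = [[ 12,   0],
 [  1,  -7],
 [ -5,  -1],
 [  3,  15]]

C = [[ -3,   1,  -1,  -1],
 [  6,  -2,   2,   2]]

1

First compute MC:
[[-36,  12, -12, -12],
 [-45,  15, -15, -15],
 [  9,  -3,   3,   3],
 [ 81, -27,  27,  27]]
Now row reduce the product.
R2 ← R2 − (5/4)·R1: [0, 0, 0, 0]
R3 ← R3 + (1/4)·R1: [0, 0, 0, 0]
R4 ← R4 + (9/4)·R1: [0, 0, 0, 0]
1 nonzero row, so rank(MC) = 1.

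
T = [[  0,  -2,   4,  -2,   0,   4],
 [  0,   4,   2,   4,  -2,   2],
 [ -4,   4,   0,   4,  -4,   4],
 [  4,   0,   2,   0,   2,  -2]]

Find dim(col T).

Row reduce to echelon form.
Swap R1 ↔ R3
R4 ← R4 + R1: [0, 4, 2, 4, -2, 2]
R3 ← R3 + (1/2)·R2: [0, 0, 5, 0, -1, 5]
R4 ← R4 − R2: [0, 0, 0, 0, 0, 0]
Echelon form has 3 nonzero rows, so rank(T) = 3.
The column space has dimension equal to the rank: 3.

3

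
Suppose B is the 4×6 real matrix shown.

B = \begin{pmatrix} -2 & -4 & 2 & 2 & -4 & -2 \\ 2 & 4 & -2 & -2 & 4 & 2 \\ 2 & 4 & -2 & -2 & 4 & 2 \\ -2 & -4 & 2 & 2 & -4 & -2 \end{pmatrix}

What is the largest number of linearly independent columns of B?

1

Row reduce to echelon form.
R2 ← R2 + R1: [0, 0, 0, 0, 0, 0]
R3 ← R3 + R1: [0, 0, 0, 0, 0, 0]
R4 ← R4 − R1: [0, 0, 0, 0, 0, 0]
Echelon form has 1 nonzero row, so rank(B) = 1.
The rank gives the maximum number of linearly independent columns: 1.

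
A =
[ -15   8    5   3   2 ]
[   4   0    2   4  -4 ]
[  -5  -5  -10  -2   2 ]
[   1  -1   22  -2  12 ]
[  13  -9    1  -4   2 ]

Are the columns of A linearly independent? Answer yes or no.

yes

Row reduce A to echelon form.
R2 ← R2 + (4/15)·R1: [0, 32/15, 10/3, 24/5, -52/15]
R3 ← R3 − (1/3)·R1: [0, -23/3, -35/3, -3, 4/3]
R4 ← R4 + (1/15)·R1: [0, -7/15, 67/3, -9/5, 182/15]
R5 ← R5 + (13/15)·R1: [0, -31/15, 16/3, -7/5, 56/15]
R3 ← R3 + (115/32)·R2: [0, 0, 5/16, 57/4, -89/8]
R4 ← R4 + (7/32)·R2: [0, 0, 369/16, -3/4, 91/8]
R5 ← R5 + (31/32)·R2: [0, 0, 137/16, 13/4, 3/8]
R4 ← R4 − (369/5)·R3: [0, 0, 0, -5262/5, 4162/5]
R5 ← R5 − (137/5)·R3: [0, 0, 0, -1936/5, 1526/5]
R5 ← R5 − (968/2631)·R4: [0, 0, 0, 0, -2782/2631]
5 pivots among 5 columns.
Every column is a pivot column, so the columns are linearly independent.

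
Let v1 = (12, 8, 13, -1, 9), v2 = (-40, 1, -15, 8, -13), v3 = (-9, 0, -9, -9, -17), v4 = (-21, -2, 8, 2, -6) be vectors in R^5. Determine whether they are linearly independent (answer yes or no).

Form the matrix with these vectors as rows and row reduce.
R2 ← R2 + (10/3)·R1: [0, 83/3, 85/3, 14/3, 17]
R3 ← R3 + (3/4)·R1: [0, 6, 3/4, -39/4, -41/4]
R4 ← R4 + (7/4)·R1: [0, 12, 123/4, 1/4, 39/4]
R3 ← R3 − (18/83)·R2: [0, 0, -1791/332, -3573/332, -4627/332]
R4 ← R4 − (36/83)·R2: [0, 0, 6129/332, -589/332, 789/332]
R4 ← R4 + (681/199)·R3: [0, 0, 0, -7682/199, -9018/199]
4 nonzero rows, so the 4 vectors span a space of dimension 4.
Since 4 = 4, the vectors are linearly independent.

yes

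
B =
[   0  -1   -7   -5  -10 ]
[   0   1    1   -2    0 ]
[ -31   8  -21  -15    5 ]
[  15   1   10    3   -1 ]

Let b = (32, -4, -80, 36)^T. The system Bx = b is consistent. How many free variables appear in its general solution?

1

Row reduce the augmented matrix [B | b].
Swap R1 ↔ R3
R4 ← R4 + (15/31)·R1: [0, 151/31, -5/31, -132/31, 44/31, -84/31]
R3 ← R3 + R2: [0, 0, -6, -7, -10, 28]
R4 ← R4 − (151/31)·R2: [0, 0, -156/31, 170/31, 44/31, 520/31]
R4 ← R4 − (26/31)·R3: [0, 0, 0, 352/31, 304/31, -208/31]
The echelon form has 4 nonzero rows, and every pivot lies in the first 5 columns, so rank(B) = rank([B|b]) = 4.
The system is consistent.
Free variables = (unknowns) − (rank) = 5 − 4 = 1.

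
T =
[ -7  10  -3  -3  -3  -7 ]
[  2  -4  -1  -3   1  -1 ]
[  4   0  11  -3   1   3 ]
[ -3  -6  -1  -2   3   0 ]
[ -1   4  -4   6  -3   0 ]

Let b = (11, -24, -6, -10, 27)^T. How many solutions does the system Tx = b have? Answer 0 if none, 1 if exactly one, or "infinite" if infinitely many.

Row reduce the augmented matrix [T | b].
R2 ← R2 + (2/7)·R1: [0, -8/7, -13/7, -27/7, 1/7, -3, -146/7]
R3 ← R3 + (4/7)·R1: [0, 40/7, 65/7, -33/7, -5/7, -1, 2/7]
R4 ← R4 − (3/7)·R1: [0, -72/7, 2/7, -5/7, 30/7, 3, -103/7]
R5 ← R5 − (1/7)·R1: [0, 18/7, -25/7, 45/7, -18/7, 1, 178/7]
R3 ← R3 + (5)·R2: [0, 0, 0, -24, 0, -16, -104]
R4 ← R4 − (9)·R2: [0, 0, 17, 34, 3, 30, 173]
R5 ← R5 + (9/4)·R2: [0, 0, -31/4, -9/4, -9/4, -23/4, -43/2]
Swap R3 ↔ R4
R5 ← R5 + (31/68)·R3: [0, 0, 0, 53/4, -15/17, 539/68, 3901/68]
R5 ← R5 + (53/96)·R4: [0, 0, 0, 0, -15/17, -185/204, -5/102]
The echelon form has 5 nonzero rows, and every pivot lies in the first 6 columns, so rank(T) = rank([T|b]) = 5.
The system is consistent.
rank = 5 < 6 unknowns, so there are infinitely many solutions.

infinite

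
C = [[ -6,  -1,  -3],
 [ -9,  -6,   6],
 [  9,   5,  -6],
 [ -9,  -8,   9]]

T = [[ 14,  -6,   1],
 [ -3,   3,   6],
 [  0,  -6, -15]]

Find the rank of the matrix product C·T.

First compute CT:
[[-81,  51,  33],
 [-108,   0, -135],
 [111,  -3, 129],
 [-102, -24, -192]]
Now row reduce the product.
R2 ← R2 − (4/3)·R1: [0, -68, -179]
R3 ← R3 + (37/27)·R1: [0, 602/9, 1568/9]
R4 ← R4 − (34/27)·R1: [0, -794/9, -2102/9]
R3 ← R3 + (301/306)·R2: [0, 0, -63/34]
R4 ← R4 − (397/306)·R2: [0, 0, -45/34]
R4 ← R4 − (5/7)·R3: [0, 0, 0]
3 nonzero rows, so rank(CT) = 3.

3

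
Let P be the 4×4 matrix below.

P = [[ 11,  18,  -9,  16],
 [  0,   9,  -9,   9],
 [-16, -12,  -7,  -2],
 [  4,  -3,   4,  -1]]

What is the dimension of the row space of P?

Row reduce to echelon form.
R3 ← R3 + (16/11)·R1: [0, 156/11, -221/11, 234/11]
R4 ← R4 − (4/11)·R1: [0, -105/11, 80/11, -75/11]
R3 ← R3 − (52/33)·R2: [0, 0, -65/11, 78/11]
R4 ← R4 + (35/33)·R2: [0, 0, -25/11, 30/11]
R4 ← R4 − (5/13)·R3: [0, 0, 0, 0]
Echelon form has 3 nonzero rows, so rank(P) = 3.
The row space has dimension equal to the rank: 3.

3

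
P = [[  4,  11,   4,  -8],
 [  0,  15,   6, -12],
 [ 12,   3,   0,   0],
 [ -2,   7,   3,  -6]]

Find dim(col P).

2

Row reduce to echelon form.
R3 ← R3 − (3)·R1: [0, -30, -12, 24]
R4 ← R4 + (1/2)·R1: [0, 25/2, 5, -10]
R3 ← R3 + (2)·R2: [0, 0, 0, 0]
R4 ← R4 − (5/6)·R2: [0, 0, 0, 0]
Echelon form has 2 nonzero rows, so rank(P) = 2.
The column space has dimension equal to the rank: 2.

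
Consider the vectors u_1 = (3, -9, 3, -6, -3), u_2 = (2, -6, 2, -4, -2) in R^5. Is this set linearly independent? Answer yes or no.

no

Form the matrix with these vectors as rows and row reduce.
R2 ← R2 − (2/3)·R1: [0, 0, 0, 0, 0]
1 nonzero row, so the 2 vectors span a space of dimension 1.
Since 1 < 2, the vectors are linearly dependent.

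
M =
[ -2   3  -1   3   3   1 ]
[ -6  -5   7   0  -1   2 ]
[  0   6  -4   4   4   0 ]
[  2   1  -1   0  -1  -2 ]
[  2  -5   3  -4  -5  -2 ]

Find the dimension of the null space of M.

Row reduce to echelon form.
R2 ← R2 − (3)·R1: [0, -14, 10, -9, -10, -1]
R4 ← R4 + R1: [0, 4, -2, 3, 2, -1]
R5 ← R5 + R1: [0, -2, 2, -1, -2, -1]
R3 ← R3 + (3/7)·R2: [0, 0, 2/7, 1/7, -2/7, -3/7]
R4 ← R4 + (2/7)·R2: [0, 0, 6/7, 3/7, -6/7, -9/7]
R5 ← R5 − (1/7)·R2: [0, 0, 4/7, 2/7, -4/7, -6/7]
R4 ← R4 − (3)·R3: [0, 0, 0, 0, 0, 0]
R5 ← R5 − (2)·R3: [0, 0, 0, 0, 0, 0]
3 nonzero rows, so rank(M) = 3.
M has 6 columns; by rank–nullity, nullity = 6 − 3 = 3.

3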